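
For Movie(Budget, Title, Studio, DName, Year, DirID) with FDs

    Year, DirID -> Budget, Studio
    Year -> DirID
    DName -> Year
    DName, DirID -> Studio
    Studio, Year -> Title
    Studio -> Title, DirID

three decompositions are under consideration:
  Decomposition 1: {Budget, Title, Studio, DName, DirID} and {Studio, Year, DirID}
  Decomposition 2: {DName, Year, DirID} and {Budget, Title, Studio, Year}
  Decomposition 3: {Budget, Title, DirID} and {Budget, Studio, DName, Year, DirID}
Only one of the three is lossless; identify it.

Decomposition 2

Decomposition 1: common = {Studio, DirID}, closure = {Title, Studio, DirID} → lossy.
Decomposition 2: common = {Year}, closure = {Budget, Title, Studio, Year, DirID} → lossless.
Decomposition 3: common = {Budget, DirID}, closure = {Budget, DirID} → lossy.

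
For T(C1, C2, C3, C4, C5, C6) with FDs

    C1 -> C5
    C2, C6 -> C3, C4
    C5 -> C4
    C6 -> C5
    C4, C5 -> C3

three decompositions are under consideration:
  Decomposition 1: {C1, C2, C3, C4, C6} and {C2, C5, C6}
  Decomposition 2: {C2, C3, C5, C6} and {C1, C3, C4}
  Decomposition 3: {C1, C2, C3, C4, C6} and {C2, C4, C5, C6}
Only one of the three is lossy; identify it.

Decomposition 2

Decomposition 1: common = {C2, C6}, closure = {C2, C3, C4, C5, C6} → lossless.
Decomposition 2: common = {C3}, closure = {C3} → lossy.
Decomposition 3: common = {C2, C4, C6}, closure = {C2, C3, C4, C5, C6} → lossless.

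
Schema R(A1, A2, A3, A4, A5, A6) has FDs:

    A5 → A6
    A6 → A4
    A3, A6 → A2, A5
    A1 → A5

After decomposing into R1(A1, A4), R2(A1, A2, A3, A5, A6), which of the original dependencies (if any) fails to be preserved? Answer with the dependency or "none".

A6 → A4

Check A6 → A4: no single fragment contains all of {A4, A6}, and the restricted closure of {A6} across the fragments never reaches {A4}.
A5 → A6 is preserved.
A3, A6 → A2, A5 is preserved.
A1 → A5 is preserved.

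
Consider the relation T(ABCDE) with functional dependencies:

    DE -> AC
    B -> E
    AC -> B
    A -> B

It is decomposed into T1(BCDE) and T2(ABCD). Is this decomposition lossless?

Yes

Common attributes: T1 ∩ T2 = {BCD}.
Closure of {BCD}: B → E applies, adding E; DE → AC applies, adding A. So (BCD)⁺ = {ABCDE}.
This closure contains every attribute of T1, so T1 ∩ T2 → T1. The join is lossless.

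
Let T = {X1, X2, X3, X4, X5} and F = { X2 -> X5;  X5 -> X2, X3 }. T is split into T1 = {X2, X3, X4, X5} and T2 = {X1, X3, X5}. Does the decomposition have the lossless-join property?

Common attributes: T1 ∩ T2 = {X3, X5}.
Closure of {X3, X5}: X5 → X2, X3 applies, adding X2. So (X3, X5)⁺ = {X2, X3, X5}.
The closure contains neither all of T1 = {X2, X3, X4, X5} nor all of T2 = {X1, X3, X5}, so the common attributes are not a superkey of either fragment. The join is lossy.

No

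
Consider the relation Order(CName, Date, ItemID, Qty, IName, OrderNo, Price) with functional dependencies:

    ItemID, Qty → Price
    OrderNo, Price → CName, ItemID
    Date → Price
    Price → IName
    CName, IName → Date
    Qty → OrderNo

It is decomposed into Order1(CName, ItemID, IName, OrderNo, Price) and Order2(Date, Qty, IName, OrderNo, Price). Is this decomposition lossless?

Common attributes: Order1 ∩ Order2 = {IName, OrderNo, Price}.
Closure of {IName, OrderNo, Price}: OrderNo, Price → CName, ItemID applies, adding CName, ItemID; CName, IName → Date applies, adding Date. So (IName, OrderNo, Price)⁺ = {CName, Date, ItemID, IName, OrderNo, Price}.
This closure contains every attribute of Order1, so Order1 ∩ Order2 → Order1. The join is lossless.

Yes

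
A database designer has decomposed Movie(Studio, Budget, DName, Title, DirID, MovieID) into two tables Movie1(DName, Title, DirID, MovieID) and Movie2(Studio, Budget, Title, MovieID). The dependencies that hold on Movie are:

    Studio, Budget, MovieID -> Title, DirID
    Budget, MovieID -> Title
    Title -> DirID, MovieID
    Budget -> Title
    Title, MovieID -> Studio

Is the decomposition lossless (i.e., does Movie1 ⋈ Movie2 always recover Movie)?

No

Common attributes: Movie1 ∩ Movie2 = {Title, MovieID}.
Closure of {Title, MovieID}: Title → DirID, MovieID applies, adding DirID; Title, MovieID → Studio applies, adding Studio. So (Title, MovieID)⁺ = {Studio, Title, DirID, MovieID}.
The closure contains neither all of Movie1 = {DName, Title, DirID, MovieID} nor all of Movie2 = {Studio, Budget, Title, MovieID}, so the common attributes are not a superkey of either fragment. The join is lossy.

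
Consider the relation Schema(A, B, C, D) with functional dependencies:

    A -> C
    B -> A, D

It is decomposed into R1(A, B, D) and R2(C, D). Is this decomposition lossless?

Common attributes: R1 ∩ R2 = {D}.
No dependency enlarges {D}, so (D)⁺ = {D}.
The closure contains neither all of R1 = {A, B, D} nor all of R2 = {C, D}, so the common attributes are not a superkey of either fragment. The join is lossy.

No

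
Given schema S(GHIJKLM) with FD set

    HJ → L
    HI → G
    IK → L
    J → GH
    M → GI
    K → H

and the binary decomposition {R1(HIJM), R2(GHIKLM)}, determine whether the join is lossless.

Common attributes: R1 ∩ R2 = {HIM}.
Closure of {HIM}: HI → G applies, adding G. So (HIM)⁺ = {GHIM}.
The closure contains neither all of R1 = {HIJM} nor all of R2 = {GHIKLM}, so the common attributes are not a superkey of either fragment. The join is lossy.

No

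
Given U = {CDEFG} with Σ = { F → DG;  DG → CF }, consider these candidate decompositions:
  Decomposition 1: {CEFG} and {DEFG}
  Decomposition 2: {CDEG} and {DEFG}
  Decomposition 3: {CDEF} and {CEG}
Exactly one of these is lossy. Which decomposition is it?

Decomposition 1: common = {EFG}, closure = {CDEFG} → lossless.
Decomposition 2: common = {DEG}, closure = {CDEFG} → lossless.
Decomposition 3: common = {CE}, closure = {CE} → lossy.

Decomposition 3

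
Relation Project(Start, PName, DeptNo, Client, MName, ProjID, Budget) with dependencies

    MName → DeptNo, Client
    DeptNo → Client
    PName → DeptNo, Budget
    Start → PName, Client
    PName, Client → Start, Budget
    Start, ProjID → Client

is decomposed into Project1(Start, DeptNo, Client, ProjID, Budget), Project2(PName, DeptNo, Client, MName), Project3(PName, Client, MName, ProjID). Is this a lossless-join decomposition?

No

Chase test. Columns are Start, PName, DeptNo, Client, MName, ProjID, Budget; row i has aⱼ where attribute j ∈ Projecti, else bᵢⱼ.
Initial tableau (one row per fragment):
  row 1: a1 b12 a3 a4 b15 a6 a7
  row 2: b21 a2 a3 a4 a5 b26 b27
  row 3: b31 a2 b33 a4 a5 a6 b37
Rows 2 and 3 agree on MName; apply MName→DeptNo, Client and equate their DeptNo, Client entries.
Rows 2 and 3 agree on PName; apply PName→DeptNo, Budget and equate their DeptNo, Budget entries.
Rows 2 and 3 agree on PName, Client; apply PName, Client→Start, Budget and equate their Start, Budget entries.
No row becomes fully distinguished — the join is lossy.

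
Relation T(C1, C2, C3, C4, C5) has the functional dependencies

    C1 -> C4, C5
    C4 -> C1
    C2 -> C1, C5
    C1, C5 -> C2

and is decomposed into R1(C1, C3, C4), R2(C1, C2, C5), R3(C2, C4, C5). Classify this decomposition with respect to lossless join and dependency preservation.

Lossless test (chase): Rows 1 and 2 agree on C1; apply C1→C4, C5 and equate their C4, C5 entries. Rows 1 and 3 agree on C4; apply C4→C1 and equate their C1 entries. Rows 1 and 2 agree on C1, C5; apply C1, C5→C2 and equate their C2 entries. Row 1 is now all distinguished symbols — the join is lossless.
Dependency preservation: C1 → C4, C5 is not contained in any single fragment, but the restricted closure of its left-hand side across the fragments still reaches the right-hand side; the remaining FDs each lie inside some fragment. All dependencies are preserved.

lossless and dependency-preserving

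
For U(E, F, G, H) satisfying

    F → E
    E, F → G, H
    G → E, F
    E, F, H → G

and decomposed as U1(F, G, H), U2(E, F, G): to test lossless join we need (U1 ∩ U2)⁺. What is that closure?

U1 ∩ U2 = {F, G}.
F → E applies, adding E
E, F → G, H applies, adding H
Closure: {E, F, G, H}.

E, F, G, H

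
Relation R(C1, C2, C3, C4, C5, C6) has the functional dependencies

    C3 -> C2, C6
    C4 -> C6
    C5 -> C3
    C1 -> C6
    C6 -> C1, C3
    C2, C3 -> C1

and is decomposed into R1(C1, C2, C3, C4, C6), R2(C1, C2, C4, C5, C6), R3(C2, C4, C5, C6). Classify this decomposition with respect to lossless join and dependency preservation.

Lossless test (chase): Rows 2 and 3 agree on C5; apply C5→C3 and equate their C3 entries. Rows 1 and 2 agree on C6; apply C6→C1, C3 and equate their C1, C3 entries. Rows 1 and 3 agree on C6; apply C6→C1, C3 and equate their C1, C3 entries. Row 2 is now all distinguished symbols — the join is lossless.
Dependency preservation: C5 → C3 is not contained in any single fragment, but the restricted closure of its left-hand side across the fragments still reaches the right-hand side; the remaining FDs each lie inside some fragment. All dependencies are preserved.

lossless and dependency-preserving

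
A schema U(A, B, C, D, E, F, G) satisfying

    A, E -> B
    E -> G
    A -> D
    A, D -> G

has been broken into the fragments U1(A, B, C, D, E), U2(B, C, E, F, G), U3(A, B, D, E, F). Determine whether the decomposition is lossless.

Chase test. Columns are A, B, C, D, E, F, G; row i has aⱼ where attribute j ∈ Ui, else bᵢⱼ.
Initial tableau (one row per fragment):
  row 1: a1 a2 a3 a4 a5 b16 b17
  row 2: b21 a2 a3 b24 a5 a6 a7
  row 3: a1 a2 b33 a4 a5 a6 b37
Rows 1 and 2 agree on E; apply E→G and equate their G entries.
Rows 1 and 3 agree on E; apply E→G and equate their G entries.
No row becomes fully distinguished — the join is lossy.

No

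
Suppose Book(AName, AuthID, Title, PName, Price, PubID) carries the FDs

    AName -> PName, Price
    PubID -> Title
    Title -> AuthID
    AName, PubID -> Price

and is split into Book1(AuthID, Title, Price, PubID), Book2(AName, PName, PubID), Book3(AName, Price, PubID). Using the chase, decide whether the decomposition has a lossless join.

Yes

Chase test. Columns are AName, AuthID, Title, PName, Price, PubID; row i has aⱼ where attribute j ∈ Booki, else bᵢⱼ.
Initial tableau (one row per fragment):
  row 1: b11 a2 a3 b14 a5 a6
  row 2: a1 b22 b23 a4 b25 a6
  row 3: a1 b32 b33 b34 a5 a6
Rows 2 and 3 agree on AName; apply AName→PName, Price and equate their PName, Price entries.
Rows 1 and 2 agree on PubID; apply PubID→Title and equate their Title entries.
Rows 1 and 3 agree on PubID; apply PubID→Title and equate their Title entries.
Rows 1 and 2 agree on Title; apply Title→AuthID and equate their AuthID entries.
Rows 1 and 3 agree on Title; apply Title→AuthID and equate their AuthID entries.
Row 2 is now all distinguished symbols — the join is lossless.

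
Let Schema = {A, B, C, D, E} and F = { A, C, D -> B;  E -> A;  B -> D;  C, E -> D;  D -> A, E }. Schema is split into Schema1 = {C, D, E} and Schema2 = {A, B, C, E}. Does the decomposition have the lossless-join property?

Yes

Common attributes: Schema1 ∩ Schema2 = {C, E}.
Closure of {C, E}: E → A applies, adding A; C, E → D applies, adding D; A, C, D → B applies, adding B. So (C, E)⁺ = {A, B, C, D, E}.
This closure contains every attribute of Schema1, so Schema1 ∩ Schema2 → Schema1. The join is lossless.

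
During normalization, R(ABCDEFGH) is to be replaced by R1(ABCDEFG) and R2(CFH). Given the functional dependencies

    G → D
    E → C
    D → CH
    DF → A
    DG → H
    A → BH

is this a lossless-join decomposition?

No

Common attributes: R1 ∩ R2 = {CF}.
No dependency enlarges {CF}, so (CF)⁺ = {CF}.
The closure contains neither all of R1 = {ABCDEFG} nor all of R2 = {CFH}, so the common attributes are not a superkey of either fragment. The join is lossy.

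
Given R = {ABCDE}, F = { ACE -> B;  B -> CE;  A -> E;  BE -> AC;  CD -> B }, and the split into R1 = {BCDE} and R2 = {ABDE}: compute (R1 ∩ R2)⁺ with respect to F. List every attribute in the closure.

R1 ∩ R2 = {BDE}.
B → CE applies, adding C
BE → AC applies, adding A
Closure: {ABCDE}.

ABCDE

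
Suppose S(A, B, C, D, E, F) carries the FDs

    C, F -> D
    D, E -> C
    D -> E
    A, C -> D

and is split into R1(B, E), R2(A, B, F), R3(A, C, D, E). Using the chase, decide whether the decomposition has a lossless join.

Chase test. Columns are A, B, C, D, E, F; row i has aⱼ where attribute j ∈ Ri, else bᵢⱼ.
Initial tableau (one row per fragment):
  row 1: b11 a2 b13 b14 a5 b16
  row 2: a1 a2 b23 b24 b25 a6
  row 3: a1 b32 a3 a4 a5 b36
No row becomes fully distinguished — the join is lossy.

No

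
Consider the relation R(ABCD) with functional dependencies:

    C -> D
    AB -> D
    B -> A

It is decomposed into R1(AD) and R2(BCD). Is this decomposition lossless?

No

Common attributes: R1 ∩ R2 = {D}.
No dependency enlarges {D}, so (D)⁺ = {D}.
The closure contains neither all of R1 = {AD} nor all of R2 = {BCD}, so the common attributes are not a superkey of either fragment. The join is lossy.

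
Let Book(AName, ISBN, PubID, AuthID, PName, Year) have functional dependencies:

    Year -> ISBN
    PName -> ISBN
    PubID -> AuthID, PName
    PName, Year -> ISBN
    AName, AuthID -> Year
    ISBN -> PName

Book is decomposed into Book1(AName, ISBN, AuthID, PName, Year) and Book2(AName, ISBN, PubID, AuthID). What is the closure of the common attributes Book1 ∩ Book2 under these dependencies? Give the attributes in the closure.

Book1 ∩ Book2 = {AName, ISBN, AuthID}.
AName, AuthID → Year applies, adding Year
ISBN → PName applies, adding PName
Closure: {AName, ISBN, AuthID, PName, Year}.

AName, ISBN, AuthID, PName, Year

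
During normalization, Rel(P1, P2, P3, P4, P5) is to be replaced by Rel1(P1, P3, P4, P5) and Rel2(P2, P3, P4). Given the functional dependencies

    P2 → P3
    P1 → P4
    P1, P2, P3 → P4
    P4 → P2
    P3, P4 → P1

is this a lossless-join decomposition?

Yes

Common attributes: Rel1 ∩ Rel2 = {P3, P4}.
Closure of {P3, P4}: P4 → P2 applies, adding P2; P3, P4 → P1 applies, adding P1. So (P3, P4)⁺ = {P1, P2, P3, P4}.
This closure contains every attribute of Rel2, so Rel1 ∩ Rel2 → Rel2. The join is lossless.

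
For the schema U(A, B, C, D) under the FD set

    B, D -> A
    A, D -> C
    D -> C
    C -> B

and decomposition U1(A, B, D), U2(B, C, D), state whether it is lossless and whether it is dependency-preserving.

lossless and dependency-preserving

Lossless test: (B, D)⁺ = {A, B, C, D}, which contains all of one fragment — lossless.
Dependency preservation: A, D → C is not contained in any single fragment, but the restricted closure of its left-hand side across the fragments still reaches the right-hand side; the remaining FDs each lie inside some fragment. All dependencies are preserved.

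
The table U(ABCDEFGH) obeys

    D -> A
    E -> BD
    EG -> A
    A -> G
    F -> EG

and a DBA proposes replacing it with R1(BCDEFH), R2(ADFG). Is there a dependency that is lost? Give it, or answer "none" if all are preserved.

none

D → A lies within R2.
E → BD lies within R1.
EG → A: restricted closure across fragments reaches A.
A → G lies within R2.
F → EG: restricted closure across fragments reaches EG.
Every dependency is enforceable on the fragments, so the decomposition is dependency-preserving.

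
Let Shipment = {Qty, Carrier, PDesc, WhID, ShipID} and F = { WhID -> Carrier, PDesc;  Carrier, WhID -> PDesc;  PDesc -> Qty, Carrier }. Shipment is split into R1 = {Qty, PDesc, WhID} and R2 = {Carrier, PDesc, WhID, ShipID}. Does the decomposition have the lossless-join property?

Common attributes: R1 ∩ R2 = {PDesc, WhID}.
Closure of {PDesc, WhID}: WhID → Carrier, PDesc applies, adding Carrier; PDesc → Qty, Carrier applies, adding Qty. So (PDesc, WhID)⁺ = {Qty, Carrier, PDesc, WhID}.
This closure contains every attribute of R1, so R1 ∩ R2 → R1. The join is lossless.

Yes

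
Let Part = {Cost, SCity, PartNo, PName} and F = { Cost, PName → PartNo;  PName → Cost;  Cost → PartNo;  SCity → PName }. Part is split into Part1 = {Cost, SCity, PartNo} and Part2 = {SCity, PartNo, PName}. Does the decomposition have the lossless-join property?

Yes

Common attributes: Part1 ∩ Part2 = {SCity, PartNo}.
Closure of {SCity, PartNo}: SCity → PName applies, adding PName; PName → Cost applies, adding Cost. So (SCity, PartNo)⁺ = {Cost, SCity, PartNo, PName}.
This closure contains every attribute of Part1, so Part1 ∩ Part2 → Part1. The join is lossless.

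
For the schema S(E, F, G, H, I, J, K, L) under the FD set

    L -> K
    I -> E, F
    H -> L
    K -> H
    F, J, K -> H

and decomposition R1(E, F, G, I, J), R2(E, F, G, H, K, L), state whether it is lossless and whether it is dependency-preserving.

lossy but dependency-preserving

Lossless test: (E, F, G)⁺ = {E, F, G}, which is a superkey of neither fragment — lossy.
Dependency preservation: F, J, K → H is not contained in any single fragment, but the restricted closure of its left-hand side across the fragments still reaches the right-hand side; the remaining FDs each lie inside some fragment. All dependencies are preserved.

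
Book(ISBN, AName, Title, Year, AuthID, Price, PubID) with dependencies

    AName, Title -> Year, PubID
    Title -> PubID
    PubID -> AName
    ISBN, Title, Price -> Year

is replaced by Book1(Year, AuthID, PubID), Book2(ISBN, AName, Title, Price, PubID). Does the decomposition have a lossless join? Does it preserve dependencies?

Lossless test: (PubID)⁺ = {AName, PubID}, which is a superkey of neither fragment — lossy.
Dependency preservation: the restricted closure of {AName, Title} across the fragments never reaches {Year, PubID}, so AName, Title → Year, PubID cannot be enforced without a join — not preserved.

lossy and not dependency-preserving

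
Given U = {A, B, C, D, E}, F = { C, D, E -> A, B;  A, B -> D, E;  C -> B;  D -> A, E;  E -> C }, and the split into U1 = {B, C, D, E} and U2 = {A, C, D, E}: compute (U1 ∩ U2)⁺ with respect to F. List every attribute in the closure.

A, B, C, D, E

U1 ∩ U2 = {C, D, E}.
C, D, E → A, B applies, adding A, B
Closure: {A, B, C, D, E}.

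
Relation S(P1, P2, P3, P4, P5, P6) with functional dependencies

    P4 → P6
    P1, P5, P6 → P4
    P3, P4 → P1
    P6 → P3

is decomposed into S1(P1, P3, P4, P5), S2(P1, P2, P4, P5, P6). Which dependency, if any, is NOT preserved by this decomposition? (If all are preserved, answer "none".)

P6 → P3

Check P6 → P3: no single fragment contains all of {P3, P6}, and the restricted closure of {P6} across the fragments never reaches {P3}.
P4 → P6 is preserved.
P1, P5, P6 → P4 is preserved.
P3, P4 → P1 is preserved.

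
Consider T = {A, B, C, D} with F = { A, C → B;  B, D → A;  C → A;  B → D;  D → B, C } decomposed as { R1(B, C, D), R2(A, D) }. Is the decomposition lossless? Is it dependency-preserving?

lossless and dependency-preserving

Lossless test: (D)⁺ = {A, B, C, D}, which contains all of one fragment — lossless.
Dependency preservation: A, C → B; B, D → A; C → A are not contained in any single fragment, but the restricted closure of each left-hand side across the fragments still reaches the right-hand side; the remaining FDs each lie inside some fragment. All dependencies are preserved.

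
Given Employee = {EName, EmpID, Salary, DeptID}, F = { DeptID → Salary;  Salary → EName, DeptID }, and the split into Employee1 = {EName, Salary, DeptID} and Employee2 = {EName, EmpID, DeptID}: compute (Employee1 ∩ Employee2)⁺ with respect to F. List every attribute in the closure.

Employee1 ∩ Employee2 = {EName, DeptID}.
DeptID → Salary applies, adding Salary
Closure: {EName, Salary, DeptID}.

EName, Salary, DeptID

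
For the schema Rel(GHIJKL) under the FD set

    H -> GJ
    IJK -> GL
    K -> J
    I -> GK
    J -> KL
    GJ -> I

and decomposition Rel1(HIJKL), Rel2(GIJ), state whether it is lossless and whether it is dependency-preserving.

lossless and dependency-preserving

Lossless test: (IJ)⁺ = {GIJKL}, which contains all of one fragment — lossless.
Dependency preservation: H → GJ; IJK → GL; I → GK are not contained in any single fragment, but the restricted closure of each left-hand side across the fragments still reaches the right-hand side; the remaining FDs each lie inside some fragment. All dependencies are preserved.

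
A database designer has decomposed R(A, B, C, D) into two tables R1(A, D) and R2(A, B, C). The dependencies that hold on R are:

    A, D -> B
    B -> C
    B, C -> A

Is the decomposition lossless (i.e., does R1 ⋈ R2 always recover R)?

No

Common attributes: R1 ∩ R2 = {A}.
No dependency enlarges {A}, so (A)⁺ = {A}.
The closure contains neither all of R1 = {A, D} nor all of R2 = {A, B, C}, so the common attributes are not a superkey of either fragment. The join is lossy.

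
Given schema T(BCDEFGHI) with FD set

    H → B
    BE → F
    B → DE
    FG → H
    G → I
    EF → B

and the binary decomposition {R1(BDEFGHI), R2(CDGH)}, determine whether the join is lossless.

Yes

Common attributes: R1 ∩ R2 = {DGH}.
Closure of {DGH}: H → B applies, adding B; B → DE applies, adding E; G → I applies, adding I; BE → F applies, adding F. So (DGH)⁺ = {BDEFGHI}.
This closure contains every attribute of R1, so R1 ∩ R2 → R1. The join is lossless.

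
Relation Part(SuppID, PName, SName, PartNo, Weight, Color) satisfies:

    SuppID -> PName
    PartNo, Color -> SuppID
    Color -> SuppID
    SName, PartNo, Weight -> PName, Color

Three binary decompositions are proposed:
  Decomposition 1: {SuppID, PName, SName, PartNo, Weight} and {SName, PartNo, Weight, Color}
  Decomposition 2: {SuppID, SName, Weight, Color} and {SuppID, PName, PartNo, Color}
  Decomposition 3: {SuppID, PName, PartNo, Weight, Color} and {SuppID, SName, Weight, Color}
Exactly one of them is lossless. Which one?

Decomposition 1

Decomposition 1: common = {SName, PartNo, Weight}, closure = {SuppID, PName, SName, PartNo, Weight, Color} → lossless.
Decomposition 2: common = {SuppID, Color}, closure = {SuppID, PName, Color} → lossy.
Decomposition 3: common = {SuppID, Weight, Color}, closure = {SuppID, PName, Weight, Color} → lossy.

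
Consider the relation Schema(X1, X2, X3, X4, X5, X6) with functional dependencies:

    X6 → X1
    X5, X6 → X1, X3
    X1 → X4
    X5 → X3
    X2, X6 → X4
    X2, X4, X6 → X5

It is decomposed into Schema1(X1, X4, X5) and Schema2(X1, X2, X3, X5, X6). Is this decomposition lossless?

Common attributes: Schema1 ∩ Schema2 = {X1, X5}.
Closure of {X1, X5}: X1 → X4 applies, adding X4; X5 → X3 applies, adding X3. So (X1, X5)⁺ = {X1, X3, X4, X5}.
This closure contains every attribute of Schema1, so Schema1 ∩ Schema2 → Schema1. The join is lossless.

Yes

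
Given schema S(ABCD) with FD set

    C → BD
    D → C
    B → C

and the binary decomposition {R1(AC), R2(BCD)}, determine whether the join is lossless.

Common attributes: R1 ∩ R2 = {C}.
Closure of {C}: C → BD applies, adding BD. So (C)⁺ = {BCD}.
This closure contains every attribute of R2, so R1 ∩ R2 → R2. The join is lossless.

Yes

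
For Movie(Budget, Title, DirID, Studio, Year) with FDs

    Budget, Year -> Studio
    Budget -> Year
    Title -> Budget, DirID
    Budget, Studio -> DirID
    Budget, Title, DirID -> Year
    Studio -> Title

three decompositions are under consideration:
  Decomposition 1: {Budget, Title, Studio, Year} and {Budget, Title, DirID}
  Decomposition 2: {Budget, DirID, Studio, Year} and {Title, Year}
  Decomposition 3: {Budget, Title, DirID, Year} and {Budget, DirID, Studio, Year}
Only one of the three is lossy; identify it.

Decomposition 2

Decomposition 1: common = {Budget, Title}, closure = {Budget, Title, DirID, Studio, Year} → lossless.
Decomposition 2: common = {Year}, closure = {Year} → lossy.
Decomposition 3: common = {Budget, DirID, Year}, closure = {Budget, Title, DirID, Studio, Year} → lossless.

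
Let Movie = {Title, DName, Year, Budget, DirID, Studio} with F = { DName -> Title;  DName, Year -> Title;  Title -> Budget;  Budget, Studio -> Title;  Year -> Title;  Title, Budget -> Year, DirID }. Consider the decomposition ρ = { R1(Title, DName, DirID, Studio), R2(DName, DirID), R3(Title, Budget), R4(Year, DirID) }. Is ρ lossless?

Chase test. Columns are Title, DName, Year, Budget, DirID, Studio; row i has aⱼ where attribute j ∈ Ri, else bᵢⱼ.
Initial tableau (one row per fragment):
  row 1: a1 a2 b13 b14 a5 a6
  row 2: b21 a2 b23 b24 a5 b26
  row 3: a1 b32 b33 a4 b35 b36
  row 4: b41 b42 a3 b44 a5 b46
Rows 1 and 2 agree on DName; apply DName→Title and equate their Title entries.
Rows 1 and 2 agree on Title; apply Title→Budget and equate their Budget entries.
Rows 1 and 3 agree on Title; apply Title→Budget and equate their Budget entries.
Rows 1 and 2 agree on Title, Budget; apply Title, Budget→Year, DirID and equate their Year, DirID entries.
Rows 1 and 3 agree on Title, Budget; apply Title, Budget→Year, DirID and equate their Year, DirID entries.
No row becomes fully distinguished — the join is lossy.

No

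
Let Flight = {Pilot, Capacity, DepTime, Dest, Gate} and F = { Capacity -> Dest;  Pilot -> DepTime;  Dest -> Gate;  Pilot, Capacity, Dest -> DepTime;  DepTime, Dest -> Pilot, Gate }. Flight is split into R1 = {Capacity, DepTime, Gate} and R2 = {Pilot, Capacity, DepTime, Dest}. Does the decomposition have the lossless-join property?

Yes

Common attributes: R1 ∩ R2 = {Capacity, DepTime}.
Closure of {Capacity, DepTime}: Capacity → Dest applies, adding Dest; Dest → Gate applies, adding Gate; DepTime, Dest → Pilot, Gate applies, adding Pilot. So (Capacity, DepTime)⁺ = {Pilot, Capacity, DepTime, Dest, Gate}.
This closure contains every attribute of R1, so R1 ∩ R2 → R1. The join is lossless.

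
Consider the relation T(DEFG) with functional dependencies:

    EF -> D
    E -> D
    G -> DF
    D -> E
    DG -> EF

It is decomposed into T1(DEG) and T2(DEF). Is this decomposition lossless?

No

Common attributes: T1 ∩ T2 = {DE}.
No dependency enlarges {DE}, so (DE)⁺ = {DE}.
The closure contains neither all of T1 = {DEG} nor all of T2 = {DEF}, so the common attributes are not a superkey of either fragment. The join is lossy.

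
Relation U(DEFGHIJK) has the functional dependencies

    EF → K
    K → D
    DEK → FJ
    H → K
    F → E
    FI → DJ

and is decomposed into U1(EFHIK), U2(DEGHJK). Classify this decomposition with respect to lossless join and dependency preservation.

lossy but dependency-preserving

Lossless test: (EHK)⁺ = {DEFHJK}, which is a superkey of neither fragment — lossy.
Dependency preservation: DEK → FJ; FI → DJ are not contained in any single fragment, but the restricted closure of each left-hand side across the fragments still reaches the right-hand side; the remaining FDs each lie inside some fragment. All dependencies are preserved.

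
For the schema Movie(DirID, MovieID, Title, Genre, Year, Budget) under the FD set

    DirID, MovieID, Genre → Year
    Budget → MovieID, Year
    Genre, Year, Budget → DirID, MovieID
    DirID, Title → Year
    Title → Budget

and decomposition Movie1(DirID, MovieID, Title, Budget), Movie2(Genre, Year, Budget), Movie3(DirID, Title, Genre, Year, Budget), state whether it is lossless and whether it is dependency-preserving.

lossless but not dependency-preserving

Lossless test (chase): Rows 1 and 2 agree on Budget; apply Budget→MovieID, Year and equate their MovieID, Year entries. Rows 1 and 3 agree on Budget; apply Budget→MovieID, Year and equate their MovieID, Year entries. Rows 2 and 3 agree on Genre, Year, Budget; apply Genre, Year, Budget→DirID, MovieID and equate their DirID, MovieID entries. Row 3 is now all distinguished symbols — the join is lossless.
Dependency preservation: the restricted closure of {DirID, MovieID, Genre} across the fragments never reaches {Year}, so DirID, MovieID, Genre → Year cannot be enforced without a join — not preserved.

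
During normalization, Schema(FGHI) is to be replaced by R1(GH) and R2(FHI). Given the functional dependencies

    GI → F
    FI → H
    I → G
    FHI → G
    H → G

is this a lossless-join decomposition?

Yes

Common attributes: R1 ∩ R2 = {H}.
Closure of {H}: H → G applies, adding G. So (H)⁺ = {GH}.
This closure contains every attribute of R1, so R1 ∩ R2 → R1. The join is lossless.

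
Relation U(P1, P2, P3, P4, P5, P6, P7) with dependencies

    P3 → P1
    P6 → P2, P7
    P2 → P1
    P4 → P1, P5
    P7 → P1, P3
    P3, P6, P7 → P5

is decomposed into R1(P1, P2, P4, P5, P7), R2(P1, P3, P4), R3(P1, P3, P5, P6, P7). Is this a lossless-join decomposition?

No

Chase test. Columns are P1, P2, P3, P4, P5, P6, P7; row i has aⱼ where attribute j ∈ Ri, else bᵢⱼ.
Initial tableau (one row per fragment):
  row 1: a1 a2 b13 a4 a5 b16 a7
  row 2: a1 b22 a3 a4 b25 b26 b27
  row 3: a1 b32 a3 b34 a5 a6 a7
Rows 1 and 2 agree on P4; apply P4→P1, P5 and equate their P1, P5 entries.
Rows 1 and 3 agree on P7; apply P7→P1, P3 and equate their P1, P3 entries.
No row becomes fully distinguished — the join is lossy.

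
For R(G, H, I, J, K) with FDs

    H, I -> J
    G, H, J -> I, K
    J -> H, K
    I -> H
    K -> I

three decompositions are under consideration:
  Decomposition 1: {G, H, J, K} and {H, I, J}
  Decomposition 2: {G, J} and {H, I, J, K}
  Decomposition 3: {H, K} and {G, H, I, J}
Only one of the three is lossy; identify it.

Decomposition 1: common = {H, J}, closure = {H, I, J, K} → lossless.
Decomposition 2: common = {J}, closure = {H, I, J, K} → lossless.
Decomposition 3: common = {H}, closure = {H} → lossy.

Decomposition 3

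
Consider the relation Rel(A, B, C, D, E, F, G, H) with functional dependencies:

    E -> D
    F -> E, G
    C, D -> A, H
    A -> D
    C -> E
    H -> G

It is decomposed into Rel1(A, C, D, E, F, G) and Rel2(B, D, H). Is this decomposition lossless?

Common attributes: Rel1 ∩ Rel2 = {D}.
No dependency enlarges {D}, so (D)⁺ = {D}.
The closure contains neither all of Rel1 = {A, C, D, E, F, G} nor all of Rel2 = {B, D, H}, so the common attributes are not a superkey of either fragment. The join is lossy.

No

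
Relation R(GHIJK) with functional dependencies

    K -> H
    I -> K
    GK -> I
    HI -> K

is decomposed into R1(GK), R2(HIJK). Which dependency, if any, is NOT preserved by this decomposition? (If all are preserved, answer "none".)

Check GK → I: no single fragment contains all of {GIK}, and the restricted closure of {GK} across the fragments never reaches {I}.
K → H is preserved.
I → K is preserved.
HI → K is preserved.

GK -> I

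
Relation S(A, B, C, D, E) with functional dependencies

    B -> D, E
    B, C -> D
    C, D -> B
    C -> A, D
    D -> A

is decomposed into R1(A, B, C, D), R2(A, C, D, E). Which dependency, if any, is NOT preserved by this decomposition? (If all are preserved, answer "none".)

Check B → D, E: no single fragment contains all of {B, D, E}, and the restricted closure of {B} across the fragments never reaches {D, E}.
B, C → D is preserved.
C, D → B is preserved.
C → A, D is preserved.
D → A is preserved.

B -> D, E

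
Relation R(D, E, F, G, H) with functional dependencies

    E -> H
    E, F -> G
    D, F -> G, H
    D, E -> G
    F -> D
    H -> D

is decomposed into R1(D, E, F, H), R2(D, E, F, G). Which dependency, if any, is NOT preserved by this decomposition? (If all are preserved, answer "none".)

E → H lies within R1.
E, F → G lies within R2.
D, F → G, H: restricted closure across fragments reaches G, H.
D, E → G lies within R2.
F → D lies within R1.
H → D lies within R1.
Every dependency is enforceable on the fragments, so the decomposition is dependency-preserving.

none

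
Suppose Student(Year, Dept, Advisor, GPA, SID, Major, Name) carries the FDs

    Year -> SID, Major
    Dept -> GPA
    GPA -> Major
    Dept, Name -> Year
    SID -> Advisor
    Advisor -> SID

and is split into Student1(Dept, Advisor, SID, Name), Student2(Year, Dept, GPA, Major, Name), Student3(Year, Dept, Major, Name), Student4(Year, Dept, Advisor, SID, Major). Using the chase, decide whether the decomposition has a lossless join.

Yes

Chase test. Columns are Year, Dept, Advisor, GPA, SID, Major, Name; row i has aⱼ where attribute j ∈ Studenti, else bᵢⱼ.
Initial tableau (one row per fragment):
  row 1: b11 a2 a3 b14 a5 b16 a7
  row 2: a1 a2 b23 a4 b25 a6 a7
  row 3: a1 a2 b33 b34 b35 a6 a7
  row 4: a1 a2 a3 b44 a5 a6 b47
Rows 2 and 3 agree on Year; apply Year→SID, Major and equate their SID, Major entries.
Rows 2 and 4 agree on Year; apply Year→SID, Major and equate their SID, Major entries.
Rows 1 and 2 agree on Dept; apply Dept→GPA and equate their GPA entries.
Rows 1 and 3 agree on Dept; apply Dept→GPA and equate their GPA entries.
Rows 1 and 4 agree on Dept; apply Dept→GPA and equate their GPA entries.
Rows 1 and 2 agree on GPA; apply GPA→Major and equate their Major entries.
Rows 1 and 2 agree on Dept, Name; apply Dept, Name→Year and equate their Year entries.
Rows 1 and 2 agree on SID; apply SID→Advisor and equate their Advisor entries.
Rows 1 and 3 agree on SID; apply SID→Advisor and equate their Advisor entries.
Row 1 is now all distinguished symbols — the join is lossless.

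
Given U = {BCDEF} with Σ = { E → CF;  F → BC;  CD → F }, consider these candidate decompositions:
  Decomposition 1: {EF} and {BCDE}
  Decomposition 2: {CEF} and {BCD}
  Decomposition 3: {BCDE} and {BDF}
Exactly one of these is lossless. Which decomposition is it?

Decomposition 1

Decomposition 1: common = {E}, closure = {BCEF} → lossless.
Decomposition 2: common = {C}, closure = {C} → lossy.
Decomposition 3: common = {BD}, closure = {BD} → lossy.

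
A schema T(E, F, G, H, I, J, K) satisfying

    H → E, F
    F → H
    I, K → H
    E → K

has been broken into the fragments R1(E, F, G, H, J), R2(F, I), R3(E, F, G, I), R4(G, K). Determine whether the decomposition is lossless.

No

Chase test. Columns are E, F, G, H, I, J, K; row i has aⱼ where attribute j ∈ Ri, else bᵢⱼ.
Initial tableau (one row per fragment):
  row 1: a1 a2 a3 a4 b15 a6 b17
  row 2: b21 a2 b23 b24 a5 b26 b27
  row 3: a1 a2 a3 b34 a5 b36 b37
  row 4: b41 b42 a3 b44 b45 b46 a7
Rows 1 and 2 agree on F; apply F→H and equate their H entries.
Rows 1 and 3 agree on F; apply F→H and equate their H entries.
Rows 1 and 3 agree on E; apply E→K and equate their K entries.
Rows 1 and 2 agree on H; apply H→E, F and equate their E, F entries.
Rows 1 and 2 agree on E; apply E→K and equate their K entries.
No row becomes fully distinguished — the join is lossy.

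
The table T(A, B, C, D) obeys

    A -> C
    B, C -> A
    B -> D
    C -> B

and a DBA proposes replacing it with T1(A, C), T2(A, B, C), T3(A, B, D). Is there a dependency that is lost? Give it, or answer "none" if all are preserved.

A → C lies within T1.
B, C → A lies within T2.
B → D lies within T3.
C → B lies within T2.
Every dependency is enforceable on the fragments, so the decomposition is dependency-preserving.

none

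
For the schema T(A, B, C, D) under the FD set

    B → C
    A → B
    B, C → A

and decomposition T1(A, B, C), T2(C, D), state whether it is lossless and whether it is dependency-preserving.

Lossless test: (C)⁺ = {C}, which is a superkey of neither fragment — lossy.
Dependency preservation: every FD's attributes lie within a single fragment, so each can be enforced locally — preserved.

lossy but dependency-preserving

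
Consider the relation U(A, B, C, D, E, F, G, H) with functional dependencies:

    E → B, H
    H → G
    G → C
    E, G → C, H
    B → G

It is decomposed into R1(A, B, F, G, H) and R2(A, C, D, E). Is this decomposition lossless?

No

Common attributes: R1 ∩ R2 = {A}.
No dependency enlarges {A}, so (A)⁺ = {A}.
The closure contains neither all of R1 = {A, B, F, G, H} nor all of R2 = {A, C, D, E}, so the common attributes are not a superkey of either fragment. The join is lossy.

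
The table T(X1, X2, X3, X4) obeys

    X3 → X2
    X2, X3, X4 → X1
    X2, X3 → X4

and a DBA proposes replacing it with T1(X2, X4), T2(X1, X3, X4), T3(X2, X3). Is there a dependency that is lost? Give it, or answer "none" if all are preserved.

none

X3 → X2 lies within T3.
X2, X3, X4 → X1: restricted closure across fragments reaches X1.
X2, X3 → X4: restricted closure across fragments reaches X4.
Every dependency is enforceable on the fragments, so the decomposition is dependency-preserving.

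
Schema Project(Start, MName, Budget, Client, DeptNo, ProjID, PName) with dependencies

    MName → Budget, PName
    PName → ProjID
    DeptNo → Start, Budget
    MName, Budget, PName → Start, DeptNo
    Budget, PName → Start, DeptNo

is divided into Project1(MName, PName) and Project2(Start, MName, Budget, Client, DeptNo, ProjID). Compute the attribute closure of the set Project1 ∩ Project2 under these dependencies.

Start, MName, Budget, DeptNo, ProjID, PName

Project1 ∩ Project2 = {MName}.
MName → Budget, PName applies, adding Budget, PName
PName → ProjID applies, adding ProjID
MName, Budget, PName → Start, DeptNo applies, adding Start, DeptNo
Closure: {Start, MName, Budget, DeptNo, ProjID, PName}.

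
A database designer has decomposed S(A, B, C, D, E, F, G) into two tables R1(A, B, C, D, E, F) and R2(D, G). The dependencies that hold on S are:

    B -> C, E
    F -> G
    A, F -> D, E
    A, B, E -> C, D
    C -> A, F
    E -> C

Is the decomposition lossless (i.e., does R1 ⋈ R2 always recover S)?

No

Common attributes: R1 ∩ R2 = {D}.
No dependency enlarges {D}, so (D)⁺ = {D}.
The closure contains neither all of R1 = {A, B, C, D, E, F} nor all of R2 = {D, G}, so the common attributes are not a superkey of either fragment. The join is lossy.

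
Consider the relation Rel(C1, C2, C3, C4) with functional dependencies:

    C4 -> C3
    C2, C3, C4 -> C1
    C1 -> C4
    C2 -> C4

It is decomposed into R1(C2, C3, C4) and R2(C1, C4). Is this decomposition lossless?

Common attributes: R1 ∩ R2 = {C4}.
Closure of {C4}: C4 → C3 applies, adding C3. So (C4)⁺ = {C3, C4}.
The closure contains neither all of R1 = {C2, C3, C4} nor all of R2 = {C1, C4}, so the common attributes are not a superkey of either fragment. The join is lossy.

No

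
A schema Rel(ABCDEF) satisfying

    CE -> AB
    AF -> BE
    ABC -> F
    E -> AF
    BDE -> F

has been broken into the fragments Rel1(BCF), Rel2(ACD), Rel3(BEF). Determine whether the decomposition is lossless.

No

Chase test. Columns are ABCDEF; row i has aⱼ where attribute j ∈ Reli, else bᵢⱼ.
Initial tableau (one row per fragment):
  row 1: b11 a2 a3 b14 b15 a6
  row 2: a1 b22 a3 a4 b25 b26
  row 3: b31 a2 b33 b34 a5 a6
No row becomes fully distinguished — the join is lossy.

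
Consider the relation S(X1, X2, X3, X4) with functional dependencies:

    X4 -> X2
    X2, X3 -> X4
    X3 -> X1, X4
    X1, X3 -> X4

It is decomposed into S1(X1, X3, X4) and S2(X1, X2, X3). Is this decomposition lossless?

Yes

Common attributes: S1 ∩ S2 = {X1, X3}.
Closure of {X1, X3}: X3 → X1, X4 applies, adding X4; X4 → X2 applies, adding X2. So (X1, X3)⁺ = {X1, X2, X3, X4}.
This closure contains every attribute of S1, so S1 ∩ S2 → S1. The join is lossless.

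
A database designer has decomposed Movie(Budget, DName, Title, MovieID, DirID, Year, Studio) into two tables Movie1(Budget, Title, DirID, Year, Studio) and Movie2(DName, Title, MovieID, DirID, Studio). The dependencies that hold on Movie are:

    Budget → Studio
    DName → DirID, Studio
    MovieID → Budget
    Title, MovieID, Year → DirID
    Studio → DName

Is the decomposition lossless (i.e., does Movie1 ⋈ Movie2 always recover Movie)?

Common attributes: Movie1 ∩ Movie2 = {Title, DirID, Studio}.
Closure of {Title, DirID, Studio}: Studio → DName applies, adding DName. So (Title, DirID, Studio)⁺ = {DName, Title, DirID, Studio}.
The closure contains neither all of Movie1 = {Budget, Title, DirID, Year, Studio} nor all of Movie2 = {DName, Title, MovieID, DirID, Studio}, so the common attributes are not a superkey of either fragment. The join is lossy.

No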